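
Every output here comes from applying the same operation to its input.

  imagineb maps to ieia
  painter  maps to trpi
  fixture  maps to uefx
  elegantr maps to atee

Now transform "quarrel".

The rule is to keep every other character starting from the first (positions 1st, 3rd, 5th, ...), then swap the front and back halves of the string.
For "quarrel", step one produces "qarl"; step two turns that into "rlqa".

rlqa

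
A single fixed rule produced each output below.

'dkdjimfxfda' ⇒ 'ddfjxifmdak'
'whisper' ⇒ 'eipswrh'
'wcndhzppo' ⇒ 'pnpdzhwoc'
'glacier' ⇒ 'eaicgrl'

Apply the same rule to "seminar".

amnisre

Each output is the input with this applied: take characters alternately from the front and the back (1st, last, 2nd, 2nd-last, ...), then move the first 3 characters to the end (rotate left by 3).
Working it through for "seminar": intermediate "sreamni", final "amnisre".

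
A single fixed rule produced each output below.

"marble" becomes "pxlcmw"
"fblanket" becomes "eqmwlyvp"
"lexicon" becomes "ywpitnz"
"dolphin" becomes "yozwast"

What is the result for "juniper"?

cufytap

Rule — shift every letter 11 places forward in the alphabet (wrapping around), then move the last character to the front.
Applying both steps to "juniper": "ufytapc", then "cufytap".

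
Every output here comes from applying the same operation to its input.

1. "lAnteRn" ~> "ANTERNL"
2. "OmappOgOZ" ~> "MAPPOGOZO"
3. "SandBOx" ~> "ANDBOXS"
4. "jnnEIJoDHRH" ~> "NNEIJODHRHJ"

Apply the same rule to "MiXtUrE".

IXTUREM

Each output is the input with this applied: move the first character to the end, then convert every letter to uppercase.
Starting from "MiXtUrE": after the first operation, "iXtUrEM"; after the second, "IXTUREM".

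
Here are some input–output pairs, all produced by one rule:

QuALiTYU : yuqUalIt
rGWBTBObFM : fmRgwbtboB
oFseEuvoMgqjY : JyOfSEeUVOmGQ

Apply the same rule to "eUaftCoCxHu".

The rule is to flip the case of every letter, then move the last 2 characters to the front (rotate right by 2).
For "eUaftCoCxHu", step one produces "EuAFTcOcXhU"; step two turns that into "hUEuAFTcOcX".
(Check on "rGWBTBObFM": → "RgwbtboBfm" → "fmRgwbtboB" ✓)

hUEuAFTcOcX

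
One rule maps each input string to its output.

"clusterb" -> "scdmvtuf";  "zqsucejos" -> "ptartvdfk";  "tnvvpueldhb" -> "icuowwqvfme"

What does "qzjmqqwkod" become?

peraknrrxl

What's happening: shift every letter 1 place forward in the alphabet (wrapping around), then move the last 2 characters to the front (rotate right by 2).
Applying both steps to "qzjmqqwkod": "raknrrxlpe", then "peraknrrxl".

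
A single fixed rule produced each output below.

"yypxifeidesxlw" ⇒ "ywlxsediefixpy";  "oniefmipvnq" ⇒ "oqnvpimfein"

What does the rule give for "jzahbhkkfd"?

In each case the input is transformed by: reverse the string, then move the last character to the front.
On "jzahbhkkfd": the first step gives "dfkkhbhazj", and the second then gives "jdfkkhbhaz".
(Check on "yypxifeidesxlw": → "wlxsediefixpyy" → "ywlxsediefixpy" ✓)

jdfkkhbhaz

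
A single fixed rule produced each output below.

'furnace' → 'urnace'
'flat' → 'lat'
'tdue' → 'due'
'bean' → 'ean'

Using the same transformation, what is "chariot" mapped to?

hariot

In each case the input is transformed by: delete the first character.
Applying that to "chariot" gives "hariot".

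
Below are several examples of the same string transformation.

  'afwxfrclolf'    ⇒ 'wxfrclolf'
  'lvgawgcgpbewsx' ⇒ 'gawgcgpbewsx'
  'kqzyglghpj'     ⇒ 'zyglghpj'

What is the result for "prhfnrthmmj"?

hfnrthmmj

The pattern: delete the first 2 characters.
Doing the same to "prhfnrthmmj": "hfnrthmmj".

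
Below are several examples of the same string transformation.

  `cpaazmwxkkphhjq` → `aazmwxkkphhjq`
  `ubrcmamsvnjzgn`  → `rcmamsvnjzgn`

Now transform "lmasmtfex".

Rule — delete the first 2 characters.
So "lmasmtfex" becomes "asmtfex".

asmtfex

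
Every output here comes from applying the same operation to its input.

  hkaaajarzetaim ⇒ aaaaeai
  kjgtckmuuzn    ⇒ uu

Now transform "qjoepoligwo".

oeoio

Rule — keep only the vowels.
For "qjoepoligwo" the result is "oeoio".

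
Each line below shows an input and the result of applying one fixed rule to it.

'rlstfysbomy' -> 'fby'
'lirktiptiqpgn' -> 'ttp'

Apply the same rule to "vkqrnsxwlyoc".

The pattern: delete the first 2 characters, then keep one character in every 3, starting at position 3 (positions 3rd, 6th, 9th, ...).
"vkqrnsxwlyoc" → "qrnsxwlyoc" → "nwo".

nwo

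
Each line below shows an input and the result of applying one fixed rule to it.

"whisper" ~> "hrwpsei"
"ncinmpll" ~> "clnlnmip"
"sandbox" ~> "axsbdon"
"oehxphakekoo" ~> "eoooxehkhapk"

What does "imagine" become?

meiigna

What's happening: swap each adjacent pair of characters (1↔2, 3↔4, ...), then take characters alternately from the front and the back (1st, last, 2nd, 2nd-last, ...).
For "imagine", step one produces "miganie"; step two turns that into "meiigna".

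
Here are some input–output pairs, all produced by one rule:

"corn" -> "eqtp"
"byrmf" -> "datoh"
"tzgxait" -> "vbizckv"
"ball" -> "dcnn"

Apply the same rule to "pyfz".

What's happening: shift every letter 2 places forward in the alphabet (wrapping around).
"pyfz" → "rahb".

rahb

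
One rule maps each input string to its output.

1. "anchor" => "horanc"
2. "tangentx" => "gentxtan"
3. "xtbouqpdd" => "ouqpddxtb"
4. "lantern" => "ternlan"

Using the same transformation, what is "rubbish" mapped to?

bishrub

The rule is to move the first 3 characters to the end (rotate left by 3).
So "rubbish" becomes "bishrub".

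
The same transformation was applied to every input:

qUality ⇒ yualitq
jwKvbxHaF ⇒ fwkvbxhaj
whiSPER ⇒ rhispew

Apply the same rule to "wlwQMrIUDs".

The transformation: swap the first and last characters, then convert every letter to lowercase.
"wlwQMrIUDs" → "slwQMrIUDw" → "slwqmriudw".

slwqmriudw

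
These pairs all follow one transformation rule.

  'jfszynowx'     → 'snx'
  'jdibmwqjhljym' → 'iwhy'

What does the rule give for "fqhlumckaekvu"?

hmav

The rule is to keep one character in every 3, starting at position 3 (positions 3rd, 6th, 9th, ...).
On "fqhlumckaekvu" that produces "hmav".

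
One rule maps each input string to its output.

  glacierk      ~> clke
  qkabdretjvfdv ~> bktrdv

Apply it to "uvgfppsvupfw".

fvvpwp

The rule is to keep every other character starting from the second (positions 2nd, 4th, 6th, ...), then swap each adjacent pair of characters (1↔2, 3↔4, ...).
"uvgfppsvupfw" → "vfpvpw" → "fvvpwp".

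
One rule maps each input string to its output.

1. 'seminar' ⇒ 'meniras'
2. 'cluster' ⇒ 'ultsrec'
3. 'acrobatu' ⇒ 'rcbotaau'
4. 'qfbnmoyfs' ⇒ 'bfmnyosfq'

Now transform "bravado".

aravodb

Each output is the input with this applied: move the first character to the end, then swap each adjacent pair of characters (1↔2, 3↔4, ...).
Working it through for "bravado": intermediate "ravadob", final "aravodb".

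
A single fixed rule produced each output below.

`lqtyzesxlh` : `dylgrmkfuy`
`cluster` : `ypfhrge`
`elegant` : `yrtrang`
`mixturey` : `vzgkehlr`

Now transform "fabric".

The rule is to swap each adjacent pair of characters (1↔2, 3↔4, ...), then shift every letter 13 places forward in the alphabet (wrapping around) — i.e. ROT13.
For "fabric", step one produces "afrbci"; step two turns that into "nseopv".
(Check on "cluster": → "lcsuetr" → "ypfhrge" ✓)

nseopv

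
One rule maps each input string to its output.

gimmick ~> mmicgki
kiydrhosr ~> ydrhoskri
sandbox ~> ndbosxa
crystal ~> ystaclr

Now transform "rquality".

Each output is the input with this applied: swap the first and last characters, then move the first 2 characters to the end (rotate left by 2).
Working it through for "rquality": intermediate "yqualitr", final "ualitryq".

ualitryq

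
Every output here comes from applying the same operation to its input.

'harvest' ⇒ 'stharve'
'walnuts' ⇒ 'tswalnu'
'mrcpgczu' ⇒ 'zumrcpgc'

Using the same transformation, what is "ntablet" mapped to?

The pattern: move the last 2 characters to the front (rotate right by 2).
So "ntablet" becomes "etntabl".

etntabl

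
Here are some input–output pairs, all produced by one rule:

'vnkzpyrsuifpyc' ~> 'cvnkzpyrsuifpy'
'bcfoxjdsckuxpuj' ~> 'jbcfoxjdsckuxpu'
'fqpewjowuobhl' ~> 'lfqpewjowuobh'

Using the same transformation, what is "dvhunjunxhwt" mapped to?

The rule is to move the last character to the front.
Applying that to "dvhunjunxhwt" gives "tdvhunjunxhw".

tdvhunjunxhw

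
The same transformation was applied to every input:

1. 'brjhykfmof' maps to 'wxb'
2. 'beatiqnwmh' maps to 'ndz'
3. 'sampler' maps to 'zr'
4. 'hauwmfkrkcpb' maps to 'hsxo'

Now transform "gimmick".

zp

In each case the input is transformed by: keep one character in every 3, starting at position 3 (positions 3rd, 6th, 9th, ...), then shift every letter 13 places forward in the alphabet (wrapping around) — i.e. ROT13.
For "gimmick", step one produces "mc"; step two turns that into "zp".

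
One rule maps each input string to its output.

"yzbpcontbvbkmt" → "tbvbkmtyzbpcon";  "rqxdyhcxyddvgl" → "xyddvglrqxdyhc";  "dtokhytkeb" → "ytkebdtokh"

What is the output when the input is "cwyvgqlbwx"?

qlbwxcwyvg

The pattern: swap the front and back halves of the string.
"cwyvgqlbwx" → "qlbwxcwyvg".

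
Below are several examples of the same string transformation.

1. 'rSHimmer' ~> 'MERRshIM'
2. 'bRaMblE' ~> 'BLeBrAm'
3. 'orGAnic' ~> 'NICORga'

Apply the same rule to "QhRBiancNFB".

nfbqHrbIANC

Rule — move the last 3 characters to the front (rotate right by 3), then flip the case of every letter.
On "QhRBiancNFB": the first step gives "NFBQhRBianc", and the second then gives "nfbqHrbIANC".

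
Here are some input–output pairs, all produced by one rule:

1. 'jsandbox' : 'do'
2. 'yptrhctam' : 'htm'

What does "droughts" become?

gt

What's happening: keep every other character starting from the first (positions 1st, 3rd, 5th, ...), then delete the first 2 characters.
Starting from "droughts": after the first operation, "dogt"; after the second, "gt".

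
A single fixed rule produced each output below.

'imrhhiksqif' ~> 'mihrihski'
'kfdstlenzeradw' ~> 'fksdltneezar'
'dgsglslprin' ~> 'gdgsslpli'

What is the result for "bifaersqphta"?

The rule is to swap each adjacent pair of characters (1↔2, 3↔4, ...), then delete the last 2 characters.
"bifaersqphta" → "ibafreqshpat" → "ibafreqshp".

ibafreqshp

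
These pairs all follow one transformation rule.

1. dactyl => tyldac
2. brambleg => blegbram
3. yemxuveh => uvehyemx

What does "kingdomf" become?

domfking

Rule — swap the front and back halves of the string.
For "kingdomf" the result is "domfking".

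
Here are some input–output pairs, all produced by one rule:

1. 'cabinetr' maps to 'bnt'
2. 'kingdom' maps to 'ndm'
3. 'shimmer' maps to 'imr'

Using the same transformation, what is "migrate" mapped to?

Looking at the pairs, the operation is to keep every other character starting from the first (positions 1st, 3rd, 5th, ...), then delete the first character.
On "migrate": the first step gives "mgae", and the second then gives "gae".

gae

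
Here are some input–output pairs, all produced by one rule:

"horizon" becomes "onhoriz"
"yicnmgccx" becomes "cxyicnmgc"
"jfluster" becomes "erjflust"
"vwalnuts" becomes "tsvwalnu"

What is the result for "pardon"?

onpard

The transformation: move the last 2 characters to the front (rotate right by 2).
For "pardon" the result is "onpard".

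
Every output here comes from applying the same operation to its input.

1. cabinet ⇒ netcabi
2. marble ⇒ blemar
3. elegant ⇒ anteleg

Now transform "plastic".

In each case the input is transformed by: move the last 3 characters to the front (rotate right by 3).
Doing the same to "plastic": "ticplas".

ticplas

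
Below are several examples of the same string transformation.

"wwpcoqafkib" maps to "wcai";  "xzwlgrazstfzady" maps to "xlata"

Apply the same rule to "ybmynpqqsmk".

Each output is the input with this applied: keep one character in every 3, starting at position 1 (positions 1st, 4th, 7th, ...).
Applying that to "ybmynpqqsmk" gives "yyqm".

yyqm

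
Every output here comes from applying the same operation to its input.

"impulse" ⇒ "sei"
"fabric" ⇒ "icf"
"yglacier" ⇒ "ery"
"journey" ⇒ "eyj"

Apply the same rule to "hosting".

ngh

Looking at the pairs, the operation is to move the first character to the end, then keep only the last 3 characters.
Applying both steps to "hosting": "ostingh", then "ngh".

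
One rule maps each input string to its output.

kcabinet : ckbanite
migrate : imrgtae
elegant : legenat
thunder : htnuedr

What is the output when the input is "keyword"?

Looking at the pairs, the operation is to swap each adjacent pair of characters (1↔2, 3↔4, ...).
On "keyword" that produces "ekwyrod".

ekwyrod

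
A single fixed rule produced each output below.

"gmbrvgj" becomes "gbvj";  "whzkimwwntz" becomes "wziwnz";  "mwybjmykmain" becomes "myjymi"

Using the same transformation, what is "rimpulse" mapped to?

In each case the input is transformed by: keep every other character starting from the first (positions 1st, 3rd, 5th, ...).
Applying that to "rimpulse" gives "rmus".

rmus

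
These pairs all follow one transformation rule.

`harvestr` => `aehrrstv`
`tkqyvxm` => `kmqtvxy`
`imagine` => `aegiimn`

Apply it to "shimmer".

In each case the input is transformed by: sort the characters into alphabetical order.
Doing the same to "shimmer": "ehimmrs".

ehimmrs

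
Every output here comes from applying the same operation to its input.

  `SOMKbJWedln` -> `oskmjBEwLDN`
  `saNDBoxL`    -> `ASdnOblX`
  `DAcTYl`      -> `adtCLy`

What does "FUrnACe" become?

ufNRcaE

The transformation: swap each adjacent pair of characters (1↔2, 3↔4, ...), then flip the case of every letter.
Starting from "FUrnACe": after the first operation, "UFnrCAe"; after the second, "ufNRcaE".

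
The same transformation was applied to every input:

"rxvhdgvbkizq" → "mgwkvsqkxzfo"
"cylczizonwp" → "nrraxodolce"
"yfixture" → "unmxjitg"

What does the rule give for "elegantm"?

atvtcpbi

Rule — swap each adjacent pair of characters (1↔2, 3↔4, ...), then shift every letter 11 places backward in the alphabet (wrapping around).
For "elegantm", step one produces "legenamt"; step two turns that into "atvtcpbi".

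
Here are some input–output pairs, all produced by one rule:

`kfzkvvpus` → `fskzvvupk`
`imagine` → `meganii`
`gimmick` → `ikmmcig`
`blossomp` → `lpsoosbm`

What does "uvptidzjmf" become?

vftpdijzum

The transformation: swap the first and last characters, then swap each adjacent pair of characters (1↔2, 3↔4, ...).
Working it through for "uvptidzjmf": intermediate "fvptidzjmu", final "vftpdijzum".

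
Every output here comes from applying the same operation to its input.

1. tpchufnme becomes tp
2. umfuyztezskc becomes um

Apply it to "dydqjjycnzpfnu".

dy

The transformation: keep only the first 2 characters.
So "dydqjjycnzpfnu" becomes "dy".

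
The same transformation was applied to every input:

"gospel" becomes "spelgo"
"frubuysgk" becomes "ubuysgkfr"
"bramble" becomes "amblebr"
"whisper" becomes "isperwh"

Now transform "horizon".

The transformation: move the first 2 characters to the end (rotate left by 2).
So "horizon" becomes "rizonho".

rizonho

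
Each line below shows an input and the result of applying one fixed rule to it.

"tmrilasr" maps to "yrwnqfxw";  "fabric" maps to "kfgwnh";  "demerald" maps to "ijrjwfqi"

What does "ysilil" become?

dxnqnq

In each case the input is transformed by: shift every letter 5 places forward in the alphabet (wrapping around).
Doing the same to "ysilil": "dxnqnq".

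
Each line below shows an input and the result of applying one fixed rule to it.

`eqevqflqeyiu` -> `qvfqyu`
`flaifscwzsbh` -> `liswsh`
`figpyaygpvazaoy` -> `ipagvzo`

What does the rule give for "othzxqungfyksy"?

Looking at the pairs, the operation is to keep every other character starting from the second (positions 2nd, 4th, 6th, ...).
For "othzxqungfyksy" the result is "tzqnfky".

tzqnfky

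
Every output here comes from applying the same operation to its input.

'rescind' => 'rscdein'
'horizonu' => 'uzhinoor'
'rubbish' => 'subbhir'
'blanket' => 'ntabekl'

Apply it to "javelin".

Each output is the input with this applied: sort the characters into alphabetical order, then move the last 2 characters to the front (rotate right by 2).
Working it through for "javelin": intermediate "aeijlnv", final "nvaeijl".

nvaeijl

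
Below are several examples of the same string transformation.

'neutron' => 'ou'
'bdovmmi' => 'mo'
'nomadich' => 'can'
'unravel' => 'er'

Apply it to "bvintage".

In each case the input is transformed by: reverse the string, then keep one character in every 3, starting at position 2 (positions 2nd, 5th, 8th, ...).
On "bvintage": the first step gives "egatnivb", and the second then gives "gnb".

gnb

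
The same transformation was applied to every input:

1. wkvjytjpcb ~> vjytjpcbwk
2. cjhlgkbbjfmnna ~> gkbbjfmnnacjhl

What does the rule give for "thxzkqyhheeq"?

zkqyhheeqthx

The transformation: swap the front and back halves of the string, then move the last 3 characters to the front (rotate right by 3).
Starting from "thxzkqyhheeq": after the first operation, "yhheeqthxzkq"; after the second, "zkqyhheeqthx".
(Check on "cjhlgkbbjfmnna": → "bjfmnnacjhlgkb" → "gkbbjfmnnacjhl" ✓)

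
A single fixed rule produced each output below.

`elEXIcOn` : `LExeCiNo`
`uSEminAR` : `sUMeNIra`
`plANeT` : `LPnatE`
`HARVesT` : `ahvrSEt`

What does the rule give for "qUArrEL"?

uQRaeRl

What's happening: swap each adjacent pair of characters (1↔2, 3↔4, ...), then flip the case of every letter.
Applying that to "qUArrEL" gives "uQRaeRl".
(Check on "uSEminAR": → "SumEniRA" → "sUMeNIra" ✓)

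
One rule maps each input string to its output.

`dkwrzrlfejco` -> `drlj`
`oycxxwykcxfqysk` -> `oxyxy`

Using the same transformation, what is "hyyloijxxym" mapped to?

hljy

What's happening: keep one character in every 3, starting at position 1 (positions 1st, 4th, 7th, ...).
"hyyloijxxym" → "hljy".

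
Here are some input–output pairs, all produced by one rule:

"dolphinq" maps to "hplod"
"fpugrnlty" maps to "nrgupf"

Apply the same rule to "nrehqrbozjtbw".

jzobrqhern

Rule — delete the last 3 characters, then reverse the string.
Working it through for "nrehqrbozjtbw": intermediate "nrehqrbozj", final "jzobrqhern".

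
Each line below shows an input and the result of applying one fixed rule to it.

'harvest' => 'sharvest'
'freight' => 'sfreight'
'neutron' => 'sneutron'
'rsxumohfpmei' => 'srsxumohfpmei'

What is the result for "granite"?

What's happening: prepend "s".
Doing the same to "granite": "sgranite".

sgranite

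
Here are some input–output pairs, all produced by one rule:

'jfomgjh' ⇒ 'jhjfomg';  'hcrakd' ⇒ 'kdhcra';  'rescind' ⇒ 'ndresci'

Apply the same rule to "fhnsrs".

Each output is the input with this applied: move the last 2 characters to the front (rotate right by 2).
"fhnsrs" → "rsfhns".

rsfhns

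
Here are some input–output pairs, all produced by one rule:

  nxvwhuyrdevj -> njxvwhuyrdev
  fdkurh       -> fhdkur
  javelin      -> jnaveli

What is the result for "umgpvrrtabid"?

udmgpvrrtabi

In each case the input is transformed by: swap the first and last characters, then move the last character to the front.
On "umgpvrrtabid": the first step gives "dmgpvrrtabiu", and the second then gives "udmgpvrrtabi".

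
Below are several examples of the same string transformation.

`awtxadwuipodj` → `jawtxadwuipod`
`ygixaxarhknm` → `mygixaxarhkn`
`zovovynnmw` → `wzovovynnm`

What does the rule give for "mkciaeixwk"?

kmkciaeixw

In each case the input is transformed by: move the last character to the front.
Applying that to "mkciaeixwk" gives "kmkciaeixw".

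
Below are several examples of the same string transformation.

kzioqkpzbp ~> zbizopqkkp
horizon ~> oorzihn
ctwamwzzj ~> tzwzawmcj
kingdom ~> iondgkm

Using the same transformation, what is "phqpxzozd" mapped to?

The transformation: take characters alternately from the front and the back (1st, last, 2nd, 2nd-last, ...), then move the first 2 characters to the end (rotate left by 2).
Working it through for "phqpxzozd": intermediate "pdhzqopzx", final "hzqopzxpd".

hzqopzxpd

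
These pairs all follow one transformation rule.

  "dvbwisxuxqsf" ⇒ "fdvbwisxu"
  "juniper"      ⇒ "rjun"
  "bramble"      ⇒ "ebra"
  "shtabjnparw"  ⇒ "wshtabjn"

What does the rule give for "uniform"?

muni

What's happening: move the last character to the front, then delete the last 3 characters.
On "uniform" that produces "muni".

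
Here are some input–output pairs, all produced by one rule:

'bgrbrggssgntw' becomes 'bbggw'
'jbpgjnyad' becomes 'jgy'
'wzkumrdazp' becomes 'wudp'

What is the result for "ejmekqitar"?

eeir

In each case the input is transformed by: keep one character in every 3, starting at position 1 (positions 1st, 4th, 7th, ...).
Doing the same to "ejmekqitar": "eeir".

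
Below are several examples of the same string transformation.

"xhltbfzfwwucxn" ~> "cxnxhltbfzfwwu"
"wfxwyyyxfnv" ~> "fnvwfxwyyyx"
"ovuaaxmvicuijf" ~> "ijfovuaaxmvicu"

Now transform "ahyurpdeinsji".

sjiahyurpdein

Rule — move the last 3 characters to the front (rotate right by 3).
"ahyurpdeinsji" → "sjiahyurpdein".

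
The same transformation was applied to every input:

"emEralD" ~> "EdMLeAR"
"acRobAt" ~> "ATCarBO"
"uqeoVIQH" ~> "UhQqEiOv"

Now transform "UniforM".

The rule is to take characters alternately from the front and the back (1st, last, 2nd, 2nd-last, ...), then flip the case of every letter.
Starting from "UniforM": after the first operation, "UMnriof"; after the second, "umNRIOF".

umNRIOF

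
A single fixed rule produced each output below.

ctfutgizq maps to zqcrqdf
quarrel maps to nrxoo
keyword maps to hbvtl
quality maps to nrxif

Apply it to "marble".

The pattern: delete the last 2 characters, then shift every letter 3 places backward in the alphabet (wrapping around).
Starting from "marble": after the first operation, "marb"; after the second, "jxoy".

jxoy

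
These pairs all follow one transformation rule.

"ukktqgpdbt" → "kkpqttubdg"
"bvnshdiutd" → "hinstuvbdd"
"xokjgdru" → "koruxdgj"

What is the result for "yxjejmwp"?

Each output is the input with this applied: sort the characters into alphabetical order, then move the first 3 characters to the end (rotate left by 3).
Applying both steps to "yxjejmwp": "ejjmpwxy", then "mpwxyejj".

mpwxyejj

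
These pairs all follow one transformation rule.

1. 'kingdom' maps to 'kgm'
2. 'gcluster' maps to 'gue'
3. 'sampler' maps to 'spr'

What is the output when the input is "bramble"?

In each case the input is transformed by: keep one character in every 3, starting at position 1 (positions 1st, 4th, 7th, ...).
Applying that to "bramble" gives "bme".

bme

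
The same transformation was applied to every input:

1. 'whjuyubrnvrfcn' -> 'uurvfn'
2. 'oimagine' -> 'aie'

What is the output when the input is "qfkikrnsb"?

irs

Rule — delete the first 2 characters, then keep every other character starting from the second (positions 2nd, 4th, 6th, ...).
For "qfkikrnsb", step one produces "kikrnsb"; step two turns that into "irs".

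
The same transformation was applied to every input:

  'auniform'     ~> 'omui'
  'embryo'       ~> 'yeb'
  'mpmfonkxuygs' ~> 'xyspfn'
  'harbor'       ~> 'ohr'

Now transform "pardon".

What's happening: swap the front and back halves of the string, then keep every other character starting from the second (positions 2nd, 4th, 6th, ...).
On "pardon" that produces "opr".

opr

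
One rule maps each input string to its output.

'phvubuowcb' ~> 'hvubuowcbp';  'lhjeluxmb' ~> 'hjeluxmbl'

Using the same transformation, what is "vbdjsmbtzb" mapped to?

bdjsmbtzbv

Looking at the pairs, the operation is to move the first character to the end.
Doing the same to "vbdjsmbtzb": "bdjsmbtzbv".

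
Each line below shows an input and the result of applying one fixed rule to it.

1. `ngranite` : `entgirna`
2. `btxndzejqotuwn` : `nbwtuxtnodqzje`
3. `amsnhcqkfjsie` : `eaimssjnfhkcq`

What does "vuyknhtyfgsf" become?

In each case the input is transformed by: take characters alternately from the front and the back (1st, last, 2nd, 2nd-last, ...), then swap each adjacent pair of characters (1↔2, 3↔4, ...).
"vuyknhtyfgsf" → "fvsugyfkynth".

fvsugyfkynth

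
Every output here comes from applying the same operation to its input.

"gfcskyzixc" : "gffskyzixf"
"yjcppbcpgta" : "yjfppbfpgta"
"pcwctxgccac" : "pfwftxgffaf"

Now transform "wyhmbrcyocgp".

The rule is to replace every "c" with "f".
Applying that to "wyhmbrcyocgp" gives "wyhmbrfyofgp".

wyhmbrfyofgp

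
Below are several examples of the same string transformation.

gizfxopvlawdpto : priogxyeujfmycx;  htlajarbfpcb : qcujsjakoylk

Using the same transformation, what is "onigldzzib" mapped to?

xwrpumiirk

Each output is the input with this applied: shift every letter 9 places forward in the alphabet (wrapping around).
Doing the same to "onigldzzib": "xwrpumiirk".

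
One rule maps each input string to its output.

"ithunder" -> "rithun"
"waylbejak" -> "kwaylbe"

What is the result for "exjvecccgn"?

nexjvecc

The pattern: move the last 3 characters to the front (rotate right by 3), then delete the first 2 characters.
Applying both steps to "exjvecccgn": "cgnexjvecc", then "nexjvecc".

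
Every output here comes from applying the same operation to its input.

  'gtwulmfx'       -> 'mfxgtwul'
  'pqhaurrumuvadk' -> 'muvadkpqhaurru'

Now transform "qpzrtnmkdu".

mkduqpzrtn

Rule — move the first character to the end, then swap the front and back halves of the string.
For "qpzrtnmkdu", step one produces "pzrtnmkduq"; step two turns that into "mkduqpzrtn".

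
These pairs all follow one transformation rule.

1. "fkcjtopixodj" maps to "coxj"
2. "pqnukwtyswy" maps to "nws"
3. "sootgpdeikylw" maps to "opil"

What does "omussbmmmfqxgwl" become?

Looking at the pairs, the operation is to keep one character in every 3, starting at position 3 (positions 3rd, 6th, 9th, ...).
Doing the same to "omussbmmmfqxgwl": "ubmxl".

ubmxl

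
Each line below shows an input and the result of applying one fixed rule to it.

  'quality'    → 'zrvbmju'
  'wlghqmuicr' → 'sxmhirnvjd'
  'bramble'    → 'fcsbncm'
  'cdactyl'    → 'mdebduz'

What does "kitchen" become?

The transformation: move the last character to the front, then shift every letter 1 place forward in the alphabet (wrapping around).
Working it through for "kitchen": intermediate "nkitche", final "oljudif".

oljudif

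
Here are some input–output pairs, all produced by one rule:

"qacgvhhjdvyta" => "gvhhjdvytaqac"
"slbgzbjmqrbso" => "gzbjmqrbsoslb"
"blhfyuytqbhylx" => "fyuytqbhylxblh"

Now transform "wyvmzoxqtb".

What's happening: move the first 3 characters to the end (rotate left by 3).
Doing the same to "wyvmzoxqtb": "mzoxqtbwyv".

mzoxqtbwyv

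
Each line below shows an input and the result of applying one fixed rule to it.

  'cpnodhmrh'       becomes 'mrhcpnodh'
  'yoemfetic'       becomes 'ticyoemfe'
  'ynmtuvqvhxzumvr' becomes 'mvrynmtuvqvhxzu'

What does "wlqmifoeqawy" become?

Rule — move the last 3 characters to the front (rotate right by 3).
"wlqmifoeqawy" → "awywlqmifoeq".

awywlqmifoeq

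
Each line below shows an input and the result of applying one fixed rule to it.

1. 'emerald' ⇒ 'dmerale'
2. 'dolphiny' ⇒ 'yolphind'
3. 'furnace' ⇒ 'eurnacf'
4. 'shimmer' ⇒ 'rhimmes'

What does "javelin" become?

What's happening: swap the first and last characters.
For "javelin" the result is "navelij".

navelij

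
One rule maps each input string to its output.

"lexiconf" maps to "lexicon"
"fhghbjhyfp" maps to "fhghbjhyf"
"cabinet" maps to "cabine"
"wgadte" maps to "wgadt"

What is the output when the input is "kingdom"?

kingdo

What's happening: delete the last character.
So "kingdom" becomes "kingdo".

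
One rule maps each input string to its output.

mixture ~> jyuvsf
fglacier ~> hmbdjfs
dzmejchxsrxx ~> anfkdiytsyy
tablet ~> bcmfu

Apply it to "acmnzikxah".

The rule is to shift every letter 1 place forward in the alphabet (wrapping around), then delete the first character.
Doing the same to "acmnzikxah": "dnoajlybi".

dnoajlybi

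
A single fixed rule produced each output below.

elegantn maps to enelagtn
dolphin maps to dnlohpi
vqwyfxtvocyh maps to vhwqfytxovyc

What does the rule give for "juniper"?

Each output is the input with this applied: move the last character to the front, then swap each adjacent pair of characters (1↔2, 3↔4, ...).
Starting from "juniper": after the first operation, "rjunipe"; after the second, "jrnupie".

jrnupie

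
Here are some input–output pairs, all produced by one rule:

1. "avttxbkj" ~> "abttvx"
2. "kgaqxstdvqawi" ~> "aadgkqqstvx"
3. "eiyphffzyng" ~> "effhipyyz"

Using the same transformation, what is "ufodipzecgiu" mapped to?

Looking at the pairs, the operation is to delete the last 2 characters, then sort the characters into alphabetical order.
For "ufodipzecgiu" the result is "cdefgiopuz".
(Check on "kgaqxstdvqawi": → "kgaqxstdvqa" → "aadgkqqstvx" ✓)

cdefgiopuz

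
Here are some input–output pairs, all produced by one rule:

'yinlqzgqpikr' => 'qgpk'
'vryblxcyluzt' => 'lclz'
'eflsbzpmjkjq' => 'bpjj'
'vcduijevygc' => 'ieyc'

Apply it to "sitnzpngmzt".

The rule is to keep every other character starting from the first (positions 1st, 3rd, 5th, ...), then keep only the last 4 characters.
On "sitnzpngmzt": the first step gives "stznmt", and the second then gives "znmt".

znmt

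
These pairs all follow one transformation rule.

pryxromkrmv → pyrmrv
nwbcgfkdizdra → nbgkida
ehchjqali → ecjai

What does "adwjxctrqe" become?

awxtq

In each case the input is transformed by: keep every other character starting from the first (positions 1st, 3rd, 5th, ...).
For "adwjxctrqe" the result is "awxtq".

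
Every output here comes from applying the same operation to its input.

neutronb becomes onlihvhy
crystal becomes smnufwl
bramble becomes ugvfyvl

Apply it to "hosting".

Rule — move the first 2 characters to the end (rotate left by 2), then shift every letter 6 places backward in the alphabet (wrapping around).
"hosting" → "stingho" → "mnchabi".

mnchabi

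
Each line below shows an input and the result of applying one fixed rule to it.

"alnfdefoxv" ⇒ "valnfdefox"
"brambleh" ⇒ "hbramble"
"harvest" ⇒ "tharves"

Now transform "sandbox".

In each case the input is transformed by: move the last character to the front.
On "sandbox" that produces "xsandbo".

xsandbo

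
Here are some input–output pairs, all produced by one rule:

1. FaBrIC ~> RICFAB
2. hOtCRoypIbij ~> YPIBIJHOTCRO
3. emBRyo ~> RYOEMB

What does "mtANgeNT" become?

The transformation: swap the front and back halves of the string, then convert every letter to uppercase.
Working it through for "mtANgeNT": intermediate "geNTmtAN", final "GENTMTAN".

GENTMTAN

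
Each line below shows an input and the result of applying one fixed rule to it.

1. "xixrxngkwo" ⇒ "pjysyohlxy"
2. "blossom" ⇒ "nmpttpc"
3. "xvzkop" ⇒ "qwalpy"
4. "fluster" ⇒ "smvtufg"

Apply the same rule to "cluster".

smvtufd

The transformation: swap the first and last characters, then shift every letter 1 place forward in the alphabet (wrapping around).
Starting from "cluster": after the first operation, "rlustec"; after the second, "smvtufd".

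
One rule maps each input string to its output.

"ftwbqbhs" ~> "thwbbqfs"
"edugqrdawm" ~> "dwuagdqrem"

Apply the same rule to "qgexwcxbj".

The rule is to take characters alternately from the front and the back (1st, last, 2nd, 2nd-last, ...), then move the first 2 characters to the end (rotate left by 2).
On "qgexwcxbj": the first step gives "qjgbexxcw", and the second then gives "gbexxcwqj".

gbexxcwqj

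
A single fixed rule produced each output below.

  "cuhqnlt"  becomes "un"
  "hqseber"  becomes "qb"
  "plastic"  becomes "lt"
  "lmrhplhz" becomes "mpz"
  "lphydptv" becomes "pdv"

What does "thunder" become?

hd

Rule — keep one character in every 3, starting at position 2 (positions 2nd, 5th, 8th, ...).
"thunder" → "hd".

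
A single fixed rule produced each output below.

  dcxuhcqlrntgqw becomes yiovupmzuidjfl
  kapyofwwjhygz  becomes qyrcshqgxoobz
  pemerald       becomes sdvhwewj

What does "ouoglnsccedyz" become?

vqrgmgydfkuuw

Each output is the input with this applied: shift every letter 8 places backward in the alphabet (wrapping around), then move the last 3 characters to the front (rotate right by 3).
"ouoglnsccedyz" → "gmgydfkuuwvqr" → "vqrgmgydfkuuw".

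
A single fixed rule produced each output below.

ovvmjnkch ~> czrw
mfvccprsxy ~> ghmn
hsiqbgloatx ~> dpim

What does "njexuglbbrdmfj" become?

In each case the input is transformed by: shift every letter 11 places backward in the alphabet (wrapping around), then keep only the last 4 characters.
Applying both steps to "njexuglbbrdmfj": "cytmjvaqqgsbuy", then "sbuy".
(Check on "mfvccprsxy": → "bukrreghmn" → "ghmn" ✓)

sbuy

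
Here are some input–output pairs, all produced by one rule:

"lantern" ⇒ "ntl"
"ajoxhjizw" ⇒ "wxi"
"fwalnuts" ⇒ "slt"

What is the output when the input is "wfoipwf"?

fiw

The pattern: swap the first and last characters, then keep one character in every 3, starting at position 1 (positions 1st, 4th, 7th, ...).
Starting from "wfoipwf": after the first operation, "ffoipww"; after the second, "fiw".
(Check on "lantern": → "nanterl" → "ntl" ✓)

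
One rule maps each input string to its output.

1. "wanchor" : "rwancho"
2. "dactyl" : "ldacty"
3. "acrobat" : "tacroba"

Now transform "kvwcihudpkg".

Rule — move the last character to the front.
"kvwcihudpkg" → "gkvwcihudpk".

gkvwcihudpk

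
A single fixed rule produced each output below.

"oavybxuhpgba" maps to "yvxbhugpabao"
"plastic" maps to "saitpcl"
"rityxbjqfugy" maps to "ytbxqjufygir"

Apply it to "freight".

Rule — move the first 2 characters to the end (rotate left by 2), then swap each adjacent pair of characters (1↔2, 3↔4, ...).
For "freight", step one produces "eightfr"; step two turns that into "iehgftr".

iehgftr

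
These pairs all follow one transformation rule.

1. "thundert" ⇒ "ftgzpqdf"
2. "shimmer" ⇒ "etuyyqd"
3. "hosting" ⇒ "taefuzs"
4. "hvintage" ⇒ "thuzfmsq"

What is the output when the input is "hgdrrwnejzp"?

The pattern: shift every letter 12 places forward in the alphabet (wrapping around).
Doing the same to "hgdrrwnejzp": "tspddizqvlb".

tspddizqvlb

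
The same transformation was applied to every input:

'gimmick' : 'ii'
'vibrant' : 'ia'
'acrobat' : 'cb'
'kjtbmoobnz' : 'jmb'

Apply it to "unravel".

nv

The rule is to keep one character in every 3, starting at position 2 (positions 2nd, 5th, 8th, ...).
For "unravel" the result is "nv".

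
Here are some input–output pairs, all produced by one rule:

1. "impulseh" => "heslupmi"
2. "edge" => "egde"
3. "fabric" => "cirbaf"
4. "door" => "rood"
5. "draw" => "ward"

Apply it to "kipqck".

What's happening: reverse the string.
For "kipqck" the result is "kcqpik".

kcqpik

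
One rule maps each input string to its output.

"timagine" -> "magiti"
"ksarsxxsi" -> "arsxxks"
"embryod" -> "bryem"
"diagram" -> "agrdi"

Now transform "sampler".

mplsa

The pattern: delete the last 2 characters, then move the first 2 characters to the end (rotate left by 2).
For "sampler" the result is "mplsa".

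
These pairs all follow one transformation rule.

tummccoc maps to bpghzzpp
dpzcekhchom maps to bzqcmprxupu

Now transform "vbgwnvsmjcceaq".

ndiotjaifzwppr

Looking at the pairs, the operation is to shift every letter 13 places forward in the alphabet (wrapping around) — i.e. ROT13, then move the last 2 characters to the front (rotate right by 2).
Starting from "vbgwnvsmjcceaq": after the first operation, "iotjaifzwpprnd"; after the second, "ndiotjaifzwppr".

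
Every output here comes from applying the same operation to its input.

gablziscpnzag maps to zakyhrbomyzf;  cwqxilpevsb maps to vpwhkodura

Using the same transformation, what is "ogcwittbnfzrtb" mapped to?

The rule is to shift every letter 1 place backward in the alphabet (wrapping around), then delete the first character.
Doing the same to "ogcwittbnfzrtb": "fbvhssameyqsa".

fbvhssameyqsa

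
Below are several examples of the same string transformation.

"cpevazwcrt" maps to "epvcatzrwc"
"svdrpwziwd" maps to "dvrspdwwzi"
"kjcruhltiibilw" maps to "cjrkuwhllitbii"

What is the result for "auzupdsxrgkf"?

The transformation: move the first 2 characters to the end (rotate left by 2), then take characters alternately from the front and the back (1st, last, 2nd, 2nd-last, ...).
Applying both steps to "auzupdsxrgkf": "zupdsxrgkfau", then "zuuapfdksgxr".

zuuapfdksgxr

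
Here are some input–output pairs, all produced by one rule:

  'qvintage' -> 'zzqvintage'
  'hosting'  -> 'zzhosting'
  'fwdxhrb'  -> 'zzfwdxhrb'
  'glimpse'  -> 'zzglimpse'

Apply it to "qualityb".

In each case the input is transformed by: prepend "zz".
For "qualityb" the result is "zzqualityb".

zzqualityb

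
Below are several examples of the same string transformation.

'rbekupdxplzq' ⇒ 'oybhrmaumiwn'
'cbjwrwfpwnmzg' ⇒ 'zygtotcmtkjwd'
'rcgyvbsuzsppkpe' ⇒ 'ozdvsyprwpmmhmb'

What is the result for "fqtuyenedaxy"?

The transformation: shift every letter 3 places backward in the alphabet (wrapping around).
Doing the same to "fqtuyenedaxy": "cnqrvbkbaxuv".

cnqrvbkbaxuv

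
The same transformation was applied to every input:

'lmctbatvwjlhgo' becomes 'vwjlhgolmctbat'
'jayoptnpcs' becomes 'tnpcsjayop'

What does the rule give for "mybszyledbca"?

ledbcamybszy

The pattern: swap the front and back halves of the string.
On "mybszyledbca" that produces "ledbcamybszy".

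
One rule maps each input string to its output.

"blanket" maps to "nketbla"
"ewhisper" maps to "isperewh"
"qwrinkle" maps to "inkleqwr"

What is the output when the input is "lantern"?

Looking at the pairs, the operation is to move the first 3 characters to the end (rotate left by 3).
"lantern" → "ternlan".

ternlan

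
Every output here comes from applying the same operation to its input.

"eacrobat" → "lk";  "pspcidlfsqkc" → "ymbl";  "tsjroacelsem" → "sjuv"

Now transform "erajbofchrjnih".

What's happening: keep one character in every 3, starting at position 3 (positions 3rd, 6th, 9th, ...), then shift every letter 9 places forward in the alphabet (wrapping around).
Applying both steps to "erajbofchrjnih": "aohn", then "jxqw".

jxqw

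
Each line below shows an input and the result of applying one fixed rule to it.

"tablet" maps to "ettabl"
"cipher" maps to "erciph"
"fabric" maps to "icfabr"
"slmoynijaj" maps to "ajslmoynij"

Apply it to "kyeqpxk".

xkkyeqp

In each case the input is transformed by: move the last 2 characters to the front (rotate right by 2).
For "kyeqpxk" the result is "xkkyeqp".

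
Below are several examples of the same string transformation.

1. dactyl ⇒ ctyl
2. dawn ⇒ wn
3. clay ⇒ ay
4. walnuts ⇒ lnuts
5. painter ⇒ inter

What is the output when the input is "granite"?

The rule is to delete the first 2 characters.
So "granite" becomes "anite".

anite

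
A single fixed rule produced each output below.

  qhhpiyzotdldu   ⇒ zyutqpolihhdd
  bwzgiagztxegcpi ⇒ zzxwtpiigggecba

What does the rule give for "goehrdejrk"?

rrokjhgeed

Looking at the pairs, the operation is to sort the characters into reverse alphabetical order.
"goehrdejrk" → "rrokjhgeed".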